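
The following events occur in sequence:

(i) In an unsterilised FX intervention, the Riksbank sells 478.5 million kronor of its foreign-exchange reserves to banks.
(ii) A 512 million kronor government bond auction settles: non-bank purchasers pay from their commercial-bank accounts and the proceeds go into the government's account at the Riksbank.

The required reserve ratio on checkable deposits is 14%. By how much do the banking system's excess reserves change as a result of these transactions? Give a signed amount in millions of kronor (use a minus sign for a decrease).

FX sale 478.5 million kronor: reserves −478.5M, deposits 0.
Government account inflow 512 million kronor: reserves −512M, deposits −512M.
Totals: Δreserves = −990.5M, Δdeposits = −512M.
Δrequired reserves = 14% × −512M = −71.68M.
Δexcess reserves = Δreserves − Δrequired = −990.5M − (−71.68M) = -918.82 million.

-918.82 million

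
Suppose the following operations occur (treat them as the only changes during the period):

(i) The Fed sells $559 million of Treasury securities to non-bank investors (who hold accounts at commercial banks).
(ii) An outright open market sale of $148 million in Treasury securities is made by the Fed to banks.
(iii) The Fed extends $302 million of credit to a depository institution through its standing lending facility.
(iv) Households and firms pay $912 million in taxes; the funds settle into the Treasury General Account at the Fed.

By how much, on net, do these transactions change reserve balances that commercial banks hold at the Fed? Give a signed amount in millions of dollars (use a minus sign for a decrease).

-$1317 million

Fed balance sheet:
  Assets:      Securities −$707M, Loans to banks +$302M
  Liabilities: Bank reserves −$1317M, Government deposits +$912M
Commercial banking system:
  Assets:      Reserves at CB −$1317M, Securities +$148M
  Liabilities: Checkable deposits −$1471M, Borrowings from CB +$302M
So the change in reserve balances that commercial banks hold at the Fed is -$1317 million.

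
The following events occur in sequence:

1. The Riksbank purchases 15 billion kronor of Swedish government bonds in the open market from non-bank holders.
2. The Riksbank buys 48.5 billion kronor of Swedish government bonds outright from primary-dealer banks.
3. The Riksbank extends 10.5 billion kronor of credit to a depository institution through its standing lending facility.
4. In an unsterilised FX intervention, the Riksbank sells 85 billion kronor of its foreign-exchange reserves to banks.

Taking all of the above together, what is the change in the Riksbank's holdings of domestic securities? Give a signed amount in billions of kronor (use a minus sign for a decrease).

Asset purchase (from non-banks) 15 billion kronor: securities added to the Riksbank's portfolio → +15B.
OMO purchase (from banks) 48.5 billion kronor: securities added to the Riksbank's portfolio → +48.5B.
Discount-window loan 10.5 billion kronor: the Riksbank's securities portfolio is untouched → 0.
FX sale 85 billion kronor: the Riksbank's securities portfolio is untouched → 0.
Net: 15 + 48.5 + 0 + 0 = +63.5 billion.

+63.5 billion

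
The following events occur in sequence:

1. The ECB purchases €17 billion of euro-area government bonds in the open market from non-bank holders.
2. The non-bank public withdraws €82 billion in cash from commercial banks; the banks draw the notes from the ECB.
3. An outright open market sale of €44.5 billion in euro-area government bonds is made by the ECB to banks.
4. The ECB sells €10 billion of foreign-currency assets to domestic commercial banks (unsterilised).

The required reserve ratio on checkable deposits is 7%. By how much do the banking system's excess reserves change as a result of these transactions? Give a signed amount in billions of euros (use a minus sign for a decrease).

-€114.95 billion

Asset purchase (from non-banks) €17 billion: reserves +€17B, deposits +€17B.
Currency withdrawal €82 billion: reserves −€82B, deposits −€82B.
OMO sale (to banks) €44.5 billion: reserves −€44.5B, deposits 0.
FX sale €10 billion: reserves −€10B, deposits 0.
Totals: Δreserves = −€119.5B, Δdeposits = −€65B.
Δrequired reserves = 7% × −€65B = −€4.55B.
Δexcess reserves = Δreserves − Δrequired = −€119.5B − (−€4.55B) = -€114.95 billion.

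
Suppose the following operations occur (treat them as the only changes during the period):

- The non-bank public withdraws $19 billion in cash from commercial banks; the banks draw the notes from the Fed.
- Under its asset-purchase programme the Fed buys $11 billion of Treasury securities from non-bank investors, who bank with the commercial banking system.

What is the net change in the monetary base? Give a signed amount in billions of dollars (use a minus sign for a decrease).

+$11 billion

Currency withdrawal $19 billion: just a shift between currency and reserves — both are base money → 0.
Asset purchase (from non-banks) $11 billion: Fed balance sheet expands → +$11B.
Net: 0 + 11 = +$11 billion.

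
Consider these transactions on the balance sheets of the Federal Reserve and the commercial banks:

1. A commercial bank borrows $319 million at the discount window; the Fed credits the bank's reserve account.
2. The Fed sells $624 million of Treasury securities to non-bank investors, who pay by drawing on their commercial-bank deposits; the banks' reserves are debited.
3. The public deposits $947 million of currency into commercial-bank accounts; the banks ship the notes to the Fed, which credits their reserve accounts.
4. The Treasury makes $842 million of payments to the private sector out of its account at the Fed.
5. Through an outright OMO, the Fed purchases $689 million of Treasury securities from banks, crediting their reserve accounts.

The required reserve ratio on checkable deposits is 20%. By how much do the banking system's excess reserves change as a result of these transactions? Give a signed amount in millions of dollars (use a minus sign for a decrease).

Discount-window loan $319 million: reserves +$319M, deposits 0.
Asset sale (to non-banks) $624 million: reserves −$624M, deposits −$624M.
Currency deposit $947 million: reserves +$947M, deposits +$947M.
Government spending $842 million: reserves +$842M, deposits +$842M.
OMO purchase (from banks) $689 million: reserves +$689M, deposits 0.
Totals: Δreserves = +$2173M, Δdeposits = +$1165M.
Δrequired reserves = 20% × +$1165M = +$233M.
Δexcess reserves = Δreserves − Δrequired = +$2173M − (+$233M) = +$1940 million.

+$1940 million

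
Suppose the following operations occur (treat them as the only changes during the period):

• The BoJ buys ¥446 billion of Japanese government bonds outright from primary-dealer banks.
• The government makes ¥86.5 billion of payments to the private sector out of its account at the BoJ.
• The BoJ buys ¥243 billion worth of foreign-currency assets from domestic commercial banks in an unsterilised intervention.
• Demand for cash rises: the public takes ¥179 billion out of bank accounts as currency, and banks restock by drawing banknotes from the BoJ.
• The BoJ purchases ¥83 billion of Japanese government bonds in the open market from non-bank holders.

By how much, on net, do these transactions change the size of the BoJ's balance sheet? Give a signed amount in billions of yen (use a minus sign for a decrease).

+¥772 billion

OMO purchase (from banks) ¥446 billion: a BoJ asset is acquired → +¥446B.
Government spending ¥86.5 billion: only the composition of liabilities changes → 0.
FX purchase ¥243 billion: a BoJ asset is acquired → +¥243B.
Currency withdrawal ¥179 billion: only the composition of liabilities changes → 0.
Asset purchase (from non-banks) ¥83 billion: a BoJ asset is acquired → +¥83B.
Net: 446 + 0 + 243 + 0 + 83 = +¥772 billion.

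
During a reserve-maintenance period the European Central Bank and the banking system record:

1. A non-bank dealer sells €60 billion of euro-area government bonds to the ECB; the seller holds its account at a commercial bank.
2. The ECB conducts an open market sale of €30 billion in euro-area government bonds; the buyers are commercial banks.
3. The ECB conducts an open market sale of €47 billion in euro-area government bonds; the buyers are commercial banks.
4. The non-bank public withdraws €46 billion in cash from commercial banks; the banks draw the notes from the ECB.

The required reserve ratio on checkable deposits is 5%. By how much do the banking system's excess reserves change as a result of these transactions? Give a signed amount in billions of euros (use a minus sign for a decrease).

-€63.7 billion

Asset purchase (from non-banks) €60 billion: reserves +€60B, deposits +€60B.
OMO sale (to banks) €30 billion: reserves −€30B, deposits 0.
OMO sale (to banks) €47 billion: reserves −€47B, deposits 0.
Currency withdrawal €46 billion: reserves −€46B, deposits −€46B.
Totals: Δreserves = −€63B, Δdeposits = +€14B.
Δrequired reserves = 5% × +€14B = +€0.7B.
Δexcess reserves = Δreserves − Δrequired = −€63B − (+€0.7B) = -€63.7 billion.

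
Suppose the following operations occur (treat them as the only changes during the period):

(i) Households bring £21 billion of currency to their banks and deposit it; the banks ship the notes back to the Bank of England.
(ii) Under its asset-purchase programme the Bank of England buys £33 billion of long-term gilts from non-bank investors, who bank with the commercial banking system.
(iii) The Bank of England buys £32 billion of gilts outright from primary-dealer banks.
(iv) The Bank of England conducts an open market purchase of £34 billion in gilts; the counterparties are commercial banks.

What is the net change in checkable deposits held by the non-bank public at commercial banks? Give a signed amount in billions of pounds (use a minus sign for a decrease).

+£54 billion

Bank of England balance sheet:
  Assets:      Securities +£99B
  Liabilities: Bank reserves +£120B, Currency in circulation −£21B
Commercial banking system:
  Assets:      Reserves at CB +£120B, Securities −£66B
  Liabilities: Checkable deposits +£54B
So the change in checkable deposits held by the non-bank public at commercial banks is +£54 billion.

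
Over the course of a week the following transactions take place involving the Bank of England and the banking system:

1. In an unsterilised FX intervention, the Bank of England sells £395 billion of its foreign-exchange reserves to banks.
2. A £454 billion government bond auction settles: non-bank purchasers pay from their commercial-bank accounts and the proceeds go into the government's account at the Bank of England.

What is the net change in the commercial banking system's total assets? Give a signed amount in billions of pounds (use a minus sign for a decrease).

FX sale £395 billion: just an asset swap on bank balance sheets → 0.
Government account inflow £454 billion: bank balance sheets shrink → −£454B.
Net: 0 − 454 = -£454 billion.

-£454 billion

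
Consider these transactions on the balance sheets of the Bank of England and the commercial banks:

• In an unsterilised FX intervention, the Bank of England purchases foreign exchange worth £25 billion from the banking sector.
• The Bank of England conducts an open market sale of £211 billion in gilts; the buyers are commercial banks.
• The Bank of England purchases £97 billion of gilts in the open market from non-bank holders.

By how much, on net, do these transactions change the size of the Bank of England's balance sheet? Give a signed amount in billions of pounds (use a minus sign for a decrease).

FX purchase £25 billion: a Bank of England asset is acquired → +£25B.
OMO sale (to banks) £211 billion: a Bank of England asset is shed → −£211B.
Asset purchase (from non-banks) £97 billion: a Bank of England asset is acquired → +£97B.
Net: 25 − 211 + 97 = -£89 billion.

-£89 billion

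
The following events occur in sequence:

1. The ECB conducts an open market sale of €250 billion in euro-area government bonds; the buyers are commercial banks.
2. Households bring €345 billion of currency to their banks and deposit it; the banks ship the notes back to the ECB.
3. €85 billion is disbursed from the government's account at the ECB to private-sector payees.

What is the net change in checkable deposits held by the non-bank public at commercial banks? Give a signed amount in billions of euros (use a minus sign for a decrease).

OMO sale (to banks) €250 billion: the counterparty is a bank, so public deposits are unchanged → 0.
Currency deposit €345 billion: non-bank counterparties' bank balances rise → +€345B.
Government spending €85 billion: non-bank counterparties' bank balances rise → +€85B.
Net: 0 + 345 + 85 = +€430 billion.

+€430 billion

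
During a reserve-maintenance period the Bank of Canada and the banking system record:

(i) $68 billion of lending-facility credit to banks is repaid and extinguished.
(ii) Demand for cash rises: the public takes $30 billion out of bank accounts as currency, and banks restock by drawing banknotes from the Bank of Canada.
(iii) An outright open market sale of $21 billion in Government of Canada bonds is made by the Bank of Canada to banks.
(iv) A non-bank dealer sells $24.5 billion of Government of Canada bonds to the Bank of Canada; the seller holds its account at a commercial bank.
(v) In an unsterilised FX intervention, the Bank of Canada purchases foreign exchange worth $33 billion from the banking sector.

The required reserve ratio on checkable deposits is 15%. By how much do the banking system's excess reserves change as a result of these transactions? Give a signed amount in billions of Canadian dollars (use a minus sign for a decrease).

Discount-window repayment $68 billion: reserves −$68B, deposits 0.
Currency withdrawal $30 billion: reserves −$30B, deposits −$30B.
OMO sale (to banks) $21 billion: reserves −$21B, deposits 0.
Asset purchase (from non-banks) $24.5 billion: reserves +$24.5B, deposits +$24.5B.
FX purchase $33 billion: reserves +$33B, deposits 0.
Totals: Δreserves = −$61.5B, Δdeposits = −$5.5B.
Δrequired reserves = 15% × −$5.5B = −$0.825B.
Δexcess reserves = Δreserves − Δrequired = −$61.5B − (−$0.825B) = -$60.675 billion.

-$60.675 billion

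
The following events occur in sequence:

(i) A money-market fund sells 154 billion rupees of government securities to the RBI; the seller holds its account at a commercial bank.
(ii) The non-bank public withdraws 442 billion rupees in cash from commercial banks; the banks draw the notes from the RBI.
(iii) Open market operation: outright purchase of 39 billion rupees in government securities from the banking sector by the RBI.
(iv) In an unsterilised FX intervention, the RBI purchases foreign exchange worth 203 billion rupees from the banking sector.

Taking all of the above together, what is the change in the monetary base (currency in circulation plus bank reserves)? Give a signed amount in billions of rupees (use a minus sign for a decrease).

RBI balance sheet:
  Assets:      Securities +193B, Foreign assets +203B
  Liabilities: Bank reserves −46B, Currency in circulation +442B
Monetary base = currency + reserves: +442B + (−46B) = +396 billion.

+396 billion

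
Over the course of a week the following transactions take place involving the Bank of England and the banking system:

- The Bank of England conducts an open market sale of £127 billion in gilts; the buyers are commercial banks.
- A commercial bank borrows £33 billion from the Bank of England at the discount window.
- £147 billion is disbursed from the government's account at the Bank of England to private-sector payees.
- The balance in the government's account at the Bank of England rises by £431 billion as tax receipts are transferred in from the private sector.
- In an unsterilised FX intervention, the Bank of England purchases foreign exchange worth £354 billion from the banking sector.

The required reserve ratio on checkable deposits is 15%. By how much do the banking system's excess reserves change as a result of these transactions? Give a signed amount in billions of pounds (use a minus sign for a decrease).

+£18.6 billion

OMO sale (to banks) £127 billion: reserves −£127B, deposits 0.
Discount-window loan £33 billion: reserves +£33B, deposits 0.
Government spending £147 billion: reserves +£147B, deposits +£147B.
Government account inflow £431 billion: reserves −£431B, deposits −£431B.
FX purchase £354 billion: reserves +£354B, deposits 0.
Totals: Δreserves = −£24B, Δdeposits = −£284B.
Δrequired reserves = 15% × −£284B = −£42.6B.
Δexcess reserves = Δreserves − Δrequired = −£24B − (−£42.6B) = +£18.6 billion.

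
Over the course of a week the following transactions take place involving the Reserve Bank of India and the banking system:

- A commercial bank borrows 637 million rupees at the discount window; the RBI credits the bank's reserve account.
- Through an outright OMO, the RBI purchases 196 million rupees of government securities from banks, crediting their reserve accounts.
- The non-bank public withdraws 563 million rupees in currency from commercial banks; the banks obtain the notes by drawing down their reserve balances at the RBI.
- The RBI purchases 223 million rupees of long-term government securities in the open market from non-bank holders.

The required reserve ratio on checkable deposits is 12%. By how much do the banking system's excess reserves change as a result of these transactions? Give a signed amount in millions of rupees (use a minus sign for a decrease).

+533.8 million

Discount-window loan 637 million rupees: reserves +637M, deposits 0.
OMO purchase (from banks) 196 million rupees: reserves +196M, deposits 0.
Currency withdrawal 563 million rupees: reserves −563M, deposits −563M.
Asset purchase (from non-banks) 223 million rupees: reserves +223M, deposits +223M.
Totals: Δreserves = +493M, Δdeposits = −340M.
Δrequired reserves = 12% × −340M = −40.8M.
Δexcess reserves = Δreserves − Δrequired = +493M − (−40.8M) = +533.8 million.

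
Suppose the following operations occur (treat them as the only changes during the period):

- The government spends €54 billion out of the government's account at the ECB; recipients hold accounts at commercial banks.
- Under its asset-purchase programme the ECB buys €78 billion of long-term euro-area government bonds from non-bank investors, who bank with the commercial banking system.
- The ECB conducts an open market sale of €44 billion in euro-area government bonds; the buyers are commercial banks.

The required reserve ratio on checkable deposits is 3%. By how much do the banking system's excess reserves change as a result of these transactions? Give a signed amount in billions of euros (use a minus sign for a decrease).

+€84.04 billion

Government spending €54 billion: reserves +€54B, deposits +€54B.
Asset purchase (from non-banks) €78 billion: reserves +€78B, deposits +€78B.
OMO sale (to banks) €44 billion: reserves −€44B, deposits 0.
Totals: Δreserves = +€88B, Δdeposits = +€132B.
Δrequired reserves = 3% × +€132B = +€3.96B.
Δexcess reserves = Δreserves − Δrequired = +€88B − (+€3.96B) = +€84.04 billion.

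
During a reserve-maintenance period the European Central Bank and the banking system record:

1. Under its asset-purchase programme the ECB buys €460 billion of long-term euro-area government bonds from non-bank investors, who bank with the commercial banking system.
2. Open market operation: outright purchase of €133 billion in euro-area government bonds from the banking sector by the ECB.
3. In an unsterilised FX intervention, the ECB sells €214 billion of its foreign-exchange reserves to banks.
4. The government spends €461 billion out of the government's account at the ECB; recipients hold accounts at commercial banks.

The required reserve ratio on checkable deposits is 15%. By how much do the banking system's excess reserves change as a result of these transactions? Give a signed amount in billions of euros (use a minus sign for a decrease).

Asset purchase (from non-banks) €460 billion: reserves +€460B, deposits +€460B.
OMO purchase (from banks) €133 billion: reserves +€133B, deposits 0.
FX sale €214 billion: reserves −€214B, deposits 0.
Government spending €461 billion: reserves +€461B, deposits +€461B.
Totals: Δreserves = +€840B, Δdeposits = +€921B.
Δrequired reserves = 15% × +€921B = +€138.15B.
Δexcess reserves = Δreserves − Δrequired = +€840B − (+€138.15B) = +€701.85 billion.

+€701.85 billion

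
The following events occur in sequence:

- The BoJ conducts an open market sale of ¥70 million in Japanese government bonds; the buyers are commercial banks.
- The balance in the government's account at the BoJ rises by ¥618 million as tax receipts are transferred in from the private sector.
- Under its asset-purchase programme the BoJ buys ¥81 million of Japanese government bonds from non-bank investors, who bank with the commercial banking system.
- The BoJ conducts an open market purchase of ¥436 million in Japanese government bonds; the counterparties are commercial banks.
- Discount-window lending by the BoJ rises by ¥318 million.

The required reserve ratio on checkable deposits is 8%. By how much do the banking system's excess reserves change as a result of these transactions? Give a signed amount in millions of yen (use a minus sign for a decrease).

OMO sale (to banks) ¥70 million: reserves −¥70M, deposits 0.
Government account inflow ¥618 million: reserves −¥618M, deposits −¥618M.
Asset purchase (from non-banks) ¥81 million: reserves +¥81M, deposits +¥81M.
OMO purchase (from banks) ¥436 million: reserves +¥436M, deposits 0.
Discount-window loan ¥318 million: reserves +¥318M, deposits 0.
Totals: Δreserves = +¥147M, Δdeposits = −¥537M.
Δrequired reserves = 8% × −¥537M = −¥42.96M.
Δexcess reserves = Δreserves − Δrequired = +¥147M − (−¥42.96M) = +¥189.96 million.

+¥189.96 million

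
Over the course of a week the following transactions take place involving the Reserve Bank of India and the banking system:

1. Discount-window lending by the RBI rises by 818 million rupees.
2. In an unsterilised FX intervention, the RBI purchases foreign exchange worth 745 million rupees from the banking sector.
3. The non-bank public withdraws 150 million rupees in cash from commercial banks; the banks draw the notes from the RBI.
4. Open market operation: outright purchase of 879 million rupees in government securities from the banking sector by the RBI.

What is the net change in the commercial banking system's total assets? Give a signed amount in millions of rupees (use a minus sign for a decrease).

Discount-window loan 818 million rupees: bank balance sheets expand → +818M.
FX purchase 745 million rupees: just an asset swap on bank balance sheets → 0.
Currency withdrawal 150 million rupees: bank balance sheets shrink → −150M.
OMO purchase (from banks) 879 million rupees: just an asset swap on bank balance sheets → 0.
Net: 818 + 0 − 150 + 0 = +668 million.

+668 million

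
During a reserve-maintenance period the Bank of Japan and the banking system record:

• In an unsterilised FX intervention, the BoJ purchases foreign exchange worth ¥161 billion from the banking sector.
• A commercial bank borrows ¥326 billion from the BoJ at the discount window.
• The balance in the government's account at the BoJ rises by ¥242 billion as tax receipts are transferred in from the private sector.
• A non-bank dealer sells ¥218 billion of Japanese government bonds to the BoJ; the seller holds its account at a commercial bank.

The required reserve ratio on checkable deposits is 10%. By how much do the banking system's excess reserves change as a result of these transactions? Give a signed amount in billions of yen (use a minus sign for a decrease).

+¥465.4 billion

FX purchase ¥161 billion: reserves +¥161B, deposits 0.
Discount-window loan ¥326 billion: reserves +¥326B, deposits 0.
Government account inflow ¥242 billion: reserves −¥242B, deposits −¥242B.
Asset purchase (from non-banks) ¥218 billion: reserves +¥218B, deposits +¥218B.
Totals: Δreserves = +¥463B, Δdeposits = −¥24B.
Δrequired reserves = 10% × −¥24B = −¥2.4B.
Δexcess reserves = Δreserves − Δrequired = +¥463B − (−¥2.4B) = +¥465.4 billion.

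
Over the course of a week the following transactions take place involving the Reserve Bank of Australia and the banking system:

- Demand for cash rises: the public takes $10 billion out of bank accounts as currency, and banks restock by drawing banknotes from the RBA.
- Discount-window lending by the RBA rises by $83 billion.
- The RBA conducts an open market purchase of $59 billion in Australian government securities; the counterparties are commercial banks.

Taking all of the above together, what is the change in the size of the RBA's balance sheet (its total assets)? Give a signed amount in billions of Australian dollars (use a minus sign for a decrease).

+$142 billion

Currency withdrawal $10 billion: only the composition of liabilities changes → 0.
Discount-window loan $83 billion: an RBA asset is acquired → +$83B.
OMO purchase (from banks) $59 billion: an RBA asset is acquired → +$59B.
Net: 0 + 83 + 59 = +$142 billion.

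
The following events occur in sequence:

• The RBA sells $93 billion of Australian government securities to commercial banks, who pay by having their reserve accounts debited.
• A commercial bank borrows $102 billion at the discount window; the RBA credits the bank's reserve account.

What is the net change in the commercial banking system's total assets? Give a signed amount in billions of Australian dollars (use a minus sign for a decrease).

+$102 billion

OMO sale (to banks) $93 billion: just an asset swap on bank balance sheets → 0.
Discount-window loan $102 billion: bank balance sheets expand → +$102B.
Net: 0 + 102 = +$102 billion.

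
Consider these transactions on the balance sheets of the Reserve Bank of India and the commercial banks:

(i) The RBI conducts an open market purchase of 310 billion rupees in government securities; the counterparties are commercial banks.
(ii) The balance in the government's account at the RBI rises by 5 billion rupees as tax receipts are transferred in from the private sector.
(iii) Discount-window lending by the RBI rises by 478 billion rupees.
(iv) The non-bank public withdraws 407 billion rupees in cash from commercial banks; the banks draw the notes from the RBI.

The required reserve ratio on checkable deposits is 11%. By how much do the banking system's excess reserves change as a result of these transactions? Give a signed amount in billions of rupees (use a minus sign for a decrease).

OMO purchase (from banks) 310 billion rupees: reserves +310B, deposits 0.
Government account inflow 5 billion rupees: reserves −5B, deposits −5B.
Discount-window loan 478 billion rupees: reserves +478B, deposits 0.
Currency withdrawal 407 billion rupees: reserves −407B, deposits −407B.
Totals: Δreserves = +376B, Δdeposits = −412B.
Δrequired reserves = 11% × −412B = −45.32B.
Δexcess reserves = Δreserves − Δrequired = +376B − (−45.32B) = +421.32 billion.

+421.32 billion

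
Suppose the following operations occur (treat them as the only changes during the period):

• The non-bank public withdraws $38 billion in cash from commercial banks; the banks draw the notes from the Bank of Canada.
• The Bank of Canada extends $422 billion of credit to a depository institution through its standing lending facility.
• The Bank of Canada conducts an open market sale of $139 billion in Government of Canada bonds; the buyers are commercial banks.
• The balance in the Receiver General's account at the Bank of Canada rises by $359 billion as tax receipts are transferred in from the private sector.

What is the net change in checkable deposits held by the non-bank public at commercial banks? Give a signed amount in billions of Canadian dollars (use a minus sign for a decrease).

-$397 billion

Currency withdrawal $38 billion: non-bank counterparties' bank balances fall → −$38B.
Discount-window loan $422 billion: the counterparty is a bank, so public deposits are unchanged → 0.
OMO sale (to banks) $139 billion: the counterparty is a bank, so public deposits are unchanged → 0.
Government account inflow $359 billion: non-bank counterparties' bank balances fall → −$359B.
Net: −38 + 0 + 0 − 359 = -$397 billion.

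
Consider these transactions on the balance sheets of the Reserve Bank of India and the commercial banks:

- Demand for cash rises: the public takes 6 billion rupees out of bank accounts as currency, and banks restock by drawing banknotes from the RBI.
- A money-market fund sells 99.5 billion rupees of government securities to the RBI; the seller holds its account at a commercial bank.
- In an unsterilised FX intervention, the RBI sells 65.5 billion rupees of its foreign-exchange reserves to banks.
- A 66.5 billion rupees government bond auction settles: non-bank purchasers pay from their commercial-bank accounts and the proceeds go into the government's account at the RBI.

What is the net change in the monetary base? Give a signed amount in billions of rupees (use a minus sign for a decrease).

RBI balance sheet:
  Assets:      Securities +99.5B, Foreign assets −65.5B
  Liabilities: Bank reserves −38.5B, Currency in circulation +6B, Government deposits +66.5B
Monetary base = currency + reserves: +6B + (−38.5B) = -32.5 billion.

-32.5 billion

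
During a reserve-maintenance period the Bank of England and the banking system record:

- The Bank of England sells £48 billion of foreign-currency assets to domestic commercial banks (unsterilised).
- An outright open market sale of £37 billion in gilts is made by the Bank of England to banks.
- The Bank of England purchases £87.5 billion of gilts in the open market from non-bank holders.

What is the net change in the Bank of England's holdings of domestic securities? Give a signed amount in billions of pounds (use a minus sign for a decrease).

+£50.5 billion

Bank of England balance sheet:
  Assets:      Securities +£50.5B, Foreign assets −£48B
  Liabilities: Bank reserves +£2.5B
So the change in the Bank of England's holdings of domestic securities is +£50.5 billion.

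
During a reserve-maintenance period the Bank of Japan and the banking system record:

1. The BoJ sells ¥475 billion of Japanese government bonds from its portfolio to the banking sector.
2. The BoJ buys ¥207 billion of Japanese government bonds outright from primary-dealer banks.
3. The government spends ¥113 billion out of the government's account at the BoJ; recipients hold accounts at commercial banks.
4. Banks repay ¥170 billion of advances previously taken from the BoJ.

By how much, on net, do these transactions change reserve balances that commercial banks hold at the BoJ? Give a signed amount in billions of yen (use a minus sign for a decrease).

OMO sale (to banks) ¥475 billion: the buying banks pay out of their reserve balances → −¥475B.
OMO purchase (from banks) ¥207 billion: the BoJ pays by crediting reserve accounts → +¥207B.
Government spending ¥113 billion: government payments flow into bank reserve accounts → +¥113B.
Discount-window repayment ¥170 billion: repayment is debited from reserves → −¥170B.
Net: −475 + 207 + 113 − 170 = -¥325 billion.

-¥325 billion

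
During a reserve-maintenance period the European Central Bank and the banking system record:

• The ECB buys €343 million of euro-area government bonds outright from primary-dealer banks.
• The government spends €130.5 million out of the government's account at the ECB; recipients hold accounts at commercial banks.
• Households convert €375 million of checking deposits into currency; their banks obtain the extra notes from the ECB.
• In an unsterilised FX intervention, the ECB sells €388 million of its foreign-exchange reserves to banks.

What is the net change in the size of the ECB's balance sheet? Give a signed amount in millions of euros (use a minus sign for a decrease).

ECB balance sheet:
  Assets:      Securities +€343M, Foreign assets −€388M
  Liabilities: Bank reserves −€289.5M, Currency in circulation +€375M, Government deposits −€130.5M
Change in total ECB assets = -€45 million.

-€45 million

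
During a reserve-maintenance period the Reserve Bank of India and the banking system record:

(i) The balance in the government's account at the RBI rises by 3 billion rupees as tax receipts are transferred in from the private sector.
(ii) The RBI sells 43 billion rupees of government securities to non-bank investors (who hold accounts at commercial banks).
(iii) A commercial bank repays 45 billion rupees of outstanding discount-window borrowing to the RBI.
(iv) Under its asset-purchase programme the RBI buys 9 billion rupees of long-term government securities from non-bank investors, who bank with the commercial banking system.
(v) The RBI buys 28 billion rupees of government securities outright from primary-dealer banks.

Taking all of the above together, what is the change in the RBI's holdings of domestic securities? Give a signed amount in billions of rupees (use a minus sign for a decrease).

-6 billion

RBI balance sheet:
  Assets:      Securities −6B, Loans to banks −45B
  Liabilities: Bank reserves −54B, Government deposits +3B
Commercial banking system:
  Assets:      Reserves at CB −54B, Securities −28B
  Liabilities: Checkable deposits −37B, Borrowings from CB −45B
So the change in the RBI's holdings of domestic securities is -6 billion.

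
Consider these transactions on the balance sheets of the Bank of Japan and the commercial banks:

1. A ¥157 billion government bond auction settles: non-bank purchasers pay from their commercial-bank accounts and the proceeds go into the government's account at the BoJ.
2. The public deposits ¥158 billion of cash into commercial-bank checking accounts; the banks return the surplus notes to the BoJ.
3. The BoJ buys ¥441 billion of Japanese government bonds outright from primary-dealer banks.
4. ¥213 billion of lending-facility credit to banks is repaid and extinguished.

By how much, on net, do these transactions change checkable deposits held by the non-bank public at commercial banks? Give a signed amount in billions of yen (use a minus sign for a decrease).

Government account inflow ¥157 billion: non-bank counterparties' bank balances fall → −¥157B.
Currency deposit ¥158 billion: non-bank counterparties' bank balances rise → +¥158B.
OMO purchase (from banks) ¥441 billion: the counterparty is a bank, so public deposits are unchanged → 0.
Discount-window repayment ¥213 billion: the counterparty is a bank, so public deposits are unchanged → 0.
Net: −157 + 158 + 0 + 0 = +¥1 billion.

+¥1 billion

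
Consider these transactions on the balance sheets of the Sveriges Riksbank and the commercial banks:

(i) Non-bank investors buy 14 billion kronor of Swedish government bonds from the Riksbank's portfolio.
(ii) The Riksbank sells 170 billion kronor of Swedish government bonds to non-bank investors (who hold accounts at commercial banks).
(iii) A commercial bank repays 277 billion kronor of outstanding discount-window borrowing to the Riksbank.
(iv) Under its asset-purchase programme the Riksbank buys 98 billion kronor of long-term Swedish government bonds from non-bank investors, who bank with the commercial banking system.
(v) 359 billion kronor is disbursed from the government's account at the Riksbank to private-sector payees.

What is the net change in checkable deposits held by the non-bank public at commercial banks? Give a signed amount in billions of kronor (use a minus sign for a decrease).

+273 billion

Asset sale (to non-banks) 14 billion kronor: non-bank counterparties' bank balances fall → −14B.
Asset sale (to non-banks) 170 billion kronor: non-bank counterparties' bank balances fall → −170B.
Discount-window repayment 277 billion kronor: the counterparty is a bank, so public deposits are unchanged → 0.
Asset purchase (from non-banks) 98 billion kronor: non-bank counterparties' bank balances rise → +98B.
Government spending 359 billion kronor: non-bank counterparties' bank balances rise → +359B.
Net: −14 − 170 + 0 + 98 + 359 = +273 billion.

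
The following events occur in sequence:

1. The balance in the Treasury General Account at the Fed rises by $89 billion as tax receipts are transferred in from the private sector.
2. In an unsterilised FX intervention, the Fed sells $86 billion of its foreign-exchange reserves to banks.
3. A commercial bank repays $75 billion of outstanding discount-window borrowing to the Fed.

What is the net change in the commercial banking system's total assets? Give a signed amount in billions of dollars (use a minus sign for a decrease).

-$164 billion

Fed balance sheet:
  Assets:      Loans to banks −$75B, Foreign assets −$86B
  Liabilities: Bank reserves −$250B, Government deposits +$89B
Commercial banking system:
  Assets:      Reserves at CB −$250B, Foreign assets +$86B
  Liabilities: Checkable deposits −$89B, Borrowings from CB −$75B
Change in total bank assets = -$164 billion.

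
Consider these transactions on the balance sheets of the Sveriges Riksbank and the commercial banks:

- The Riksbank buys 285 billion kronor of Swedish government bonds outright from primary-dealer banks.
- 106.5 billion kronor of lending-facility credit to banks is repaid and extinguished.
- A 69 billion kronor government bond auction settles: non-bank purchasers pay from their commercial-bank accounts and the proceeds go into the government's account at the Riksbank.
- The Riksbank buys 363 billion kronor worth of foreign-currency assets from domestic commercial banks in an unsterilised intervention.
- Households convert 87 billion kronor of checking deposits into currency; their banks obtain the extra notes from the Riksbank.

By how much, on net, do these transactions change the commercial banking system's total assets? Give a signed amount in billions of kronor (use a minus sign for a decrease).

Riksbank balance sheet:
  Assets:      Securities +285B, Loans to banks −106.5B, Foreign assets +363B
  Liabilities: Bank reserves +385.5B, Currency in circulation +87B, Government deposits +69B
Commercial banking system:
  Assets:      Reserves at CB +385.5B, Securities −285B, Foreign assets −363B
  Liabilities: Checkable deposits −156B, Borrowings from CB −106.5B
Change in total bank assets = -262.5 billion.

-262.5 billion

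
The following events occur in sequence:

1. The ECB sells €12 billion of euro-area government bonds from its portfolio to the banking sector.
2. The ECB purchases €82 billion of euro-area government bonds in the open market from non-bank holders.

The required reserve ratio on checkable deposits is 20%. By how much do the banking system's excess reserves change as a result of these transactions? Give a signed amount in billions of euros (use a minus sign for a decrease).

+€53.6 billion

OMO sale (to banks) €12 billion: reserves −€12B, deposits 0.
Asset purchase (from non-banks) €82 billion: reserves +€82B, deposits +€82B.
Totals: Δreserves = +€70B, Δdeposits = +€82B.
Δrequired reserves = 20% × +€82B = +€16.4B.
Δexcess reserves = Δreserves − Δrequired = +€70B − (+€16.4B) = +€53.6 billion.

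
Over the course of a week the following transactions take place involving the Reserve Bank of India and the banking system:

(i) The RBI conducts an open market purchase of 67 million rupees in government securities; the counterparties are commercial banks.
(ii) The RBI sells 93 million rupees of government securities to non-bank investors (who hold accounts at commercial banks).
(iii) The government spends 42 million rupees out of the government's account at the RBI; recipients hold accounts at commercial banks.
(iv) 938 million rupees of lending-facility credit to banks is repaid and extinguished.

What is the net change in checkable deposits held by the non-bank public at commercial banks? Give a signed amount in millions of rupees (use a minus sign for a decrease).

-51 million

RBI balance sheet:
  Assets:      Securities −26M, Loans to banks −938M
  Liabilities: Bank reserves −922M, Government deposits −42M
Commercial banking system:
  Assets:      Reserves at CB −922M, Securities −67M
  Liabilities: Checkable deposits −51M, Borrowings from CB −938M
So the change in checkable deposits held by the non-bank public at commercial banks is -51 million.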